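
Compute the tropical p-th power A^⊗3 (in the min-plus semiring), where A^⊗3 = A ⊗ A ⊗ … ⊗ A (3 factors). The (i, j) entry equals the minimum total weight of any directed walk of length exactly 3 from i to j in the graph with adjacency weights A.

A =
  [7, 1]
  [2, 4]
A^⊗3 =
  [7, 4]
  [5, 7]

Each entry (A^⊗3)_ij equals the minimum over all length-3 walks i = v_0 → v_1 → … → v_3 = j of Σ_t A[v_t][v_{t+1}]. For example, for (i, j) = (0, 1) we minimise over 4 possible intermediate vertex sequences; the minimum is 4, attained along the walk 0 → 1 → 0 → 1.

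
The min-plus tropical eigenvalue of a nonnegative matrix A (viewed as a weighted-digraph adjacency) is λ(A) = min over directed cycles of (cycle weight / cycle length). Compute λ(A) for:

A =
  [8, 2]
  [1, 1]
λ(A) = 1

Enumerate directed cycles and compute their means (weight / length). Sample:
  cycle 0 → 0: weight = 8, length = 1, mean = 8/1 ≈ 8.000
  cycle 1 → 1: weight = 1, length = 1, mean = 1/1 ≈ 1.000
  cycle 0 → 1 → 0: weight = 3, length = 2, mean = 3/2 ≈ 1.500
  cycle 1 → 0 → 1: weight = 3, length = 2, mean = 3/2 ≈ 1.500
Minimum mean = 1.000, attained e.g. along the cycle 1 → 1 with weight 1 and length 1. So λ(A) = 1/1 = 1.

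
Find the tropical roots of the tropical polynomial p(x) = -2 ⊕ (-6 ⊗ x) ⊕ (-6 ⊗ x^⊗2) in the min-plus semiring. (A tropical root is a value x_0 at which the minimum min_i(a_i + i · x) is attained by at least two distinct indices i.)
Roots: {0, 4}

Each tropical root is a break point of the lower envelope of the lines y = a_i + i · x (there are 3 lines, with slopes 0, 1, ..., 2). Only the lines that attain the minimum somewhere contribute to roots; other lines are dominated. Here the surviving (envelope) indices are i = 2, i = 1, i = 0.
Intersections between consecutive envelope lines give the roots: for adjacent envelope indices i < j the intersection is x = (a_i − a_j) / (j − i). Reading off the sorted break points: {0, 4}.
Verification: at each break x_0, at least two indices attain the minimum of min_i(a_i + i · x_0).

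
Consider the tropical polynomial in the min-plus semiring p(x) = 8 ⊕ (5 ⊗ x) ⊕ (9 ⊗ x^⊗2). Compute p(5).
p(5) = 8

A tropical monomial a ⊗ x^⊗i evaluates to a + i · x. Evaluating each term at x = 5:
  Term 0 contributes 8 + 0 · 5 = 8
  Term 1 contributes 5 + 1 · 5 = 10
  Term 2 contributes 9 + 2 · 5 = 19
p(5) = ⊕ of these = min[8, 10, 19] = 8.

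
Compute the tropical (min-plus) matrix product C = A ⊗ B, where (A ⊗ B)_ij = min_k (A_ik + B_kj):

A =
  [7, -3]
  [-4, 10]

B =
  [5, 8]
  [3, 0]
A ⊗ B =
  [0, -3]
  [1, 4]

Apply the min-plus product entry-by-entry:
  C[0][0] = min over k of (A[0][0] + B[0][0] = 7 + 5 = 12, A[0][1] + B[1][0] = -3 + 3 = 0) = 0 (attained at k = 1)
  C[0][1] = min over k of (A[0][0] + B[0][1] = 7 + 8 = 15, A[0][1] + B[1][1] = -3 + 0 = -3) = -3 (attained at k = 1)
  C[1][0] = min over k of (A[1][0] + B[0][0] = -4 + 5 = 1, A[1][1] + B[1][0] = 10 + 3 = 13) = 1 (attained at k = 0)
  C[1][1] = min over k of (A[1][0] + B[0][1] = -4 + 8 = 4, A[1][1] + B[1][1] = 10 + 0 = 10) = 4 (attained at k = 0)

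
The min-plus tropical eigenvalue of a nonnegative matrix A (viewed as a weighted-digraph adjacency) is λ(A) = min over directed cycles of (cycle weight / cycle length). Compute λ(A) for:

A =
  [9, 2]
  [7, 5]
λ(A) = 9/2

Enumerate directed cycles and compute their means (weight / length). Sample:
  cycle 0 → 0: weight = 9, length = 1, mean = 9/1 ≈ 9.000
  cycle 1 → 1: weight = 5, length = 1, mean = 5/1 ≈ 5.000
  cycle 0 → 1 → 0: weight = 9, length = 2, mean = 9/2 ≈ 4.500
  cycle 1 → 0 → 1: weight = 9, length = 2, mean = 9/2 ≈ 4.500
Minimum mean = 4.500, attained e.g. along the cycle 0 → 1 → 0 with weight 9 and length 2. So λ(A) = 9/2 = 9/2.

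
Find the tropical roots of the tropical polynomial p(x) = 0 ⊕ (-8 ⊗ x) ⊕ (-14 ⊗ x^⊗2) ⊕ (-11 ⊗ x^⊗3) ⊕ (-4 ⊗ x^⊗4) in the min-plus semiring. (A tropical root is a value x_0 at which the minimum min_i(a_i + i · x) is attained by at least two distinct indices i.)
Roots: {-7, -3, 6, 8}

Each tropical root is a break point of the lower envelope of the lines y = a_i + i · x (there are 5 lines, with slopes 0, 1, ..., 4). Only the lines that attain the minimum somewhere contribute to roots; other lines are dominated. Here the surviving (envelope) indices are i = 4, i = 3, i = 2, i = 1, i = 0.
Intersections between consecutive envelope lines give the roots: for adjacent envelope indices i < j the intersection is x = (a_i − a_j) / (j − i). Reading off the sorted break points: {-7, -3, 6, 8}.
Verification: at each break x_0, at least two indices attain the minimum of min_i(a_i + i · x_0).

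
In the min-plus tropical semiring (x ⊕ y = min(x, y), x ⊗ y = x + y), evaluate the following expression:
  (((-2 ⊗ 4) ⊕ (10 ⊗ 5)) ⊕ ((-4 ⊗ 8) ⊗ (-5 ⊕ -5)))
(((-2 ⊗ 4) ⊕ (10 ⊗ 5)) ⊕ ((-4 ⊗ 8) ⊗ (-5 ⊕ -5))) = -1

Expand innermost to outermost. Recall ⊕ takes the minimum of its arguments and ⊗ takes their sum. Working out the expression (((-2 ⊗ 4) ⊕ (10 ⊗ 5)) ⊕ ((-4 ⊗ 8) ⊗ (-5 ⊕ -5))) gives -1.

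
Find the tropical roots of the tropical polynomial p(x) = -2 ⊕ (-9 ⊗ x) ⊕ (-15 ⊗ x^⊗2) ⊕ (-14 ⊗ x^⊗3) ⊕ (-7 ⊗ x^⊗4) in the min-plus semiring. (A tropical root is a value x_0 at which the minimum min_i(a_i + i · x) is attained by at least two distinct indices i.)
Roots: {-7, -1, 6, 7}

Each tropical root is a break point of the lower envelope of the lines y = a_i + i · x (there are 5 lines, with slopes 0, 1, ..., 4). Only the lines that attain the minimum somewhere contribute to roots; other lines are dominated. Here the surviving (envelope) indices are i = 4, i = 3, i = 2, i = 1, i = 0.
Intersections between consecutive envelope lines give the roots: for adjacent envelope indices i < j the intersection is x = (a_i − a_j) / (j − i). Reading off the sorted break points: {-7, -1, 6, 7}.
Verification: at each break x_0, at least two indices attain the minimum of min_i(a_i + i · x_0).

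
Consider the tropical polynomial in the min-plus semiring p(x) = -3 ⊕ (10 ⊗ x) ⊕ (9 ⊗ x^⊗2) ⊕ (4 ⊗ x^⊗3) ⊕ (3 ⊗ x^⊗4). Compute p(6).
p(6) = -3

A tropical monomial a ⊗ x^⊗i evaluates to a + i · x. Evaluating each term at x = 6:
  Term 0 contributes -3 + 0 · 6 = -3
  Term 1 contributes 10 + 1 · 6 = 16
  Term 2 contributes 9 + 2 · 6 = 21
  Term 3 contributes 4 + 3 · 6 = 22
  Term 4 contributes 3 + 4 · 6 = 27
p(6) = ⊕ of these = min[-3, 16, 21, 22, 27] = -3.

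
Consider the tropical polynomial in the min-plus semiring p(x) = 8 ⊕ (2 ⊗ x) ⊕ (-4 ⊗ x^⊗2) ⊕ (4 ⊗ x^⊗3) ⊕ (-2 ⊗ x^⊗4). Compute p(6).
p(6) = 8

A tropical monomial a ⊗ x^⊗i evaluates to a + i · x. Evaluating each term at x = 6:
  Term 0 contributes 8 + 0 · 6 = 8
  Term 1 contributes 2 + 1 · 6 = 8
  Term 2 contributes -4 + 2 · 6 = 8
  Term 3 contributes 4 + 3 · 6 = 22
  Term 4 contributes -2 + 4 · 6 = 22
p(6) = ⊕ of these = min[8, 8, 8, 22, 22] = 8.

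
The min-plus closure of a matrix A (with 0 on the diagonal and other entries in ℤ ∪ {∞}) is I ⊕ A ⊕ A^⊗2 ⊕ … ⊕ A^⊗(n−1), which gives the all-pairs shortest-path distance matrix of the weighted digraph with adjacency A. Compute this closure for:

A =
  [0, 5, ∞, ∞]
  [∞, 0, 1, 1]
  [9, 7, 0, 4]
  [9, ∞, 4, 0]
Closure =
  [0, 5, 6, 6]
  [10, 0, 1, 1]
  [9, 7, 0, 4]
  [9, 11, 4, 0]

This is the Floyd-Warshall all-pairs shortest-path computation. For each intermediate vertex k = 0, 1, …, 3, update dist[i][j] ← min(dist[i][j], dist[i][k] + dist[k][j]). The final matrix gives, for each (i, j), the minimum total weight of any directed path from i to j (possibly empty when i = j).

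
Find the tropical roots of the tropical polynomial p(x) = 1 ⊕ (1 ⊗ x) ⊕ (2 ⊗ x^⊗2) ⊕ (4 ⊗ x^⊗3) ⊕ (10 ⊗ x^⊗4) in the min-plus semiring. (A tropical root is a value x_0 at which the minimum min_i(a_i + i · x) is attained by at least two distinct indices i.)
Roots: {-6, -2, -1, 0}

Each tropical root is a break point of the lower envelope of the lines y = a_i + i · x (there are 5 lines, with slopes 0, 1, ..., 4). Only the lines that attain the minimum somewhere contribute to roots; other lines are dominated. Here the surviving (envelope) indices are i = 4, i = 3, i = 2, i = 1, i = 0.
Intersections between consecutive envelope lines give the roots: for adjacent envelope indices i < j the intersection is x = (a_i − a_j) / (j − i). Reading off the sorted break points: {-6, -2, -1, 0}.
Verification: at each break x_0, at least two indices attain the minimum of min_i(a_i + i · x_0).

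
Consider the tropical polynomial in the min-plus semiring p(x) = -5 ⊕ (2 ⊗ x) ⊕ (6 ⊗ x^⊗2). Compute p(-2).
p(-2) = -5

A tropical monomial a ⊗ x^⊗i evaluates to a + i · x. Evaluating each term at x = -2:
  Term 0 contributes -5 + 0 · -2 = -5
  Term 1 contributes 2 + 1 · -2 = 0
  Term 2 contributes 6 + 2 · -2 = 2
p(-2) = ⊕ of these = min[-5, 0, 2] = -5.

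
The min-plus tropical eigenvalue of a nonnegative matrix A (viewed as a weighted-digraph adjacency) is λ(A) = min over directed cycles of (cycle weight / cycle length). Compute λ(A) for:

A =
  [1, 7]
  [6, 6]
λ(A) = 1

Enumerate directed cycles and compute their means (weight / length). Sample:
  cycle 0 → 0: weight = 1, length = 1, mean = 1/1 ≈ 1.000
  cycle 1 → 1: weight = 6, length = 1, mean = 6/1 ≈ 6.000
  cycle 0 → 1 → 0: weight = 13, length = 2, mean = 13/2 ≈ 6.500
  cycle 1 → 0 → 1: weight = 13, length = 2, mean = 13/2 ≈ 6.500
Minimum mean = 1.000, attained e.g. along the cycle 0 → 0 with weight 1 and length 1. So λ(A) = 1/1 = 1.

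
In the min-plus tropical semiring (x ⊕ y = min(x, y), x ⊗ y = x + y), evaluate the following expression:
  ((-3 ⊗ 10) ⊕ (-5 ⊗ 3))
((-3 ⊗ 10) ⊕ (-5 ⊗ 3)) = -2

Expand innermost to outermost. Recall ⊕ takes the minimum of its arguments and ⊗ takes their sum. Working out the expression ((-3 ⊗ 10) ⊕ (-5 ⊗ 3)) gives -2.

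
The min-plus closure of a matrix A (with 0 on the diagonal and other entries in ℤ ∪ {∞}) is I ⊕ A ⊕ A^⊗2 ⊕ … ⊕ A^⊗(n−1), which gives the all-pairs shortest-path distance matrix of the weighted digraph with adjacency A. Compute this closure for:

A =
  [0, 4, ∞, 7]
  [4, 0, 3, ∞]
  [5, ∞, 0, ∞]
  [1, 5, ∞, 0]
Closure =
  [0, 4, 7, 7]
  [4, 0, 3, 11]
  [5, 9, 0, 12]
  [1, 5, 8, 0]

This is the Floyd-Warshall all-pairs shortest-path computation. For each intermediate vertex k = 0, 1, …, 3, update dist[i][j] ← min(dist[i][j], dist[i][k] + dist[k][j]). The final matrix gives, for each (i, j), the minimum total weight of any directed path from i to j (possibly empty when i = j).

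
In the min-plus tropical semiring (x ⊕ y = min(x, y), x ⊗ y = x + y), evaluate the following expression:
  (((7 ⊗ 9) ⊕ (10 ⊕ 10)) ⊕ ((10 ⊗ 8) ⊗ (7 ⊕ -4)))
(((7 ⊗ 9) ⊕ (10 ⊕ 10)) ⊕ ((10 ⊗ 8) ⊗ (7 ⊕ -4))) = 10

Expand innermost to outermost. Recall ⊕ takes the minimum of its arguments and ⊗ takes their sum. Working out the expression (((7 ⊗ 9) ⊕ (10 ⊕ 10)) ⊕ ((10 ⊗ 8) ⊗ (7 ⊕ -4))) gives 10.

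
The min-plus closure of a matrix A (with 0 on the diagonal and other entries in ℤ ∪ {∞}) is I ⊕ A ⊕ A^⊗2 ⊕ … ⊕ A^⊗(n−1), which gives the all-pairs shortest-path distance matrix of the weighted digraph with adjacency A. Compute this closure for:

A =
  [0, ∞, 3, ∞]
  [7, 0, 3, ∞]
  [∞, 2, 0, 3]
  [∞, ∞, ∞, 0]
Closure =
  [0, 5, 3, 6]
  [7, 0, 3, 6]
  [9, 2, 0, 3]
  [∞, ∞, ∞, 0]

This is the Floyd-Warshall all-pairs shortest-path computation. For each intermediate vertex k = 0, 1, …, 3, update dist[i][j] ← min(dist[i][j], dist[i][k] + dist[k][j]). The final matrix gives, for each (i, j), the minimum total weight of any directed path from i to j (possibly empty when i = j).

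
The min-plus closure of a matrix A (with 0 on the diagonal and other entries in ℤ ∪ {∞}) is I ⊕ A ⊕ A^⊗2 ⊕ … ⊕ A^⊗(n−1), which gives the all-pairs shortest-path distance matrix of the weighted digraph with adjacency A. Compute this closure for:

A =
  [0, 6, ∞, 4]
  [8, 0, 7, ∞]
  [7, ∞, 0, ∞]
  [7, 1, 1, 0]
Closure =
  [0, 5, 5, 4]
  [8, 0, 7, 12]
  [7, 12, 0, 11]
  [7, 1, 1, 0]

This is the Floyd-Warshall all-pairs shortest-path computation. For each intermediate vertex k = 0, 1, …, 3, update dist[i][j] ← min(dist[i][j], dist[i][k] + dist[k][j]). The final matrix gives, for each (i, j), the minimum total weight of any directed path from i to j (possibly empty when i = j).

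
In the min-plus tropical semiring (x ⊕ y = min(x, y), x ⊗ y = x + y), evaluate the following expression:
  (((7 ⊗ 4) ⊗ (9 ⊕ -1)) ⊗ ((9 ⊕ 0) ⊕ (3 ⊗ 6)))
(((7 ⊗ 4) ⊗ (9 ⊕ -1)) ⊗ ((9 ⊕ 0) ⊕ (3 ⊗ 6))) = 10

Expand innermost to outermost. Recall ⊕ takes the minimum of its arguments and ⊗ takes their sum. Working out the expression (((7 ⊗ 4) ⊗ (9 ⊕ -1)) ⊗ ((9 ⊕ 0) ⊕ (3 ⊗ 6))) gives 10.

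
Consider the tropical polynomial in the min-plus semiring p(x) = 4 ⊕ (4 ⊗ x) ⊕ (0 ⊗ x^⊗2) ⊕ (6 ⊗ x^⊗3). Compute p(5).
p(5) = 4

A tropical monomial a ⊗ x^⊗i evaluates to a + i · x. Evaluating each term at x = 5:
  Term 0 contributes 4 + 0 · 5 = 4
  Term 1 contributes 4 + 1 · 5 = 9
  Term 2 contributes 0 + 2 · 5 = 10
  Term 3 contributes 6 + 3 · 5 = 21
p(5) = ⊕ of these = min[4, 9, 10, 21] = 4.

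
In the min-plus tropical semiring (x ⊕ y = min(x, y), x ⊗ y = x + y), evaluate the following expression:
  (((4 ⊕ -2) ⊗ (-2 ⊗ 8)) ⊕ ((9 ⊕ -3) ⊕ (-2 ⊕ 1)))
(((4 ⊕ -2) ⊗ (-2 ⊗ 8)) ⊕ ((9 ⊕ -3) ⊕ (-2 ⊕ 1))) = -3

Expand innermost to outermost. Recall ⊕ takes the minimum of its arguments and ⊗ takes their sum. Working out the expression (((4 ⊕ -2) ⊗ (-2 ⊗ 8)) ⊕ ((9 ⊕ -3) ⊕ (-2 ⊕ 1))) gives -3.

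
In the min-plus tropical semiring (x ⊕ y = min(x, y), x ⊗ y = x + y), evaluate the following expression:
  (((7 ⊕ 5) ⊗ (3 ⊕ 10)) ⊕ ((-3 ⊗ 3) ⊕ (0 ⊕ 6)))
(((7 ⊕ 5) ⊗ (3 ⊕ 10)) ⊕ ((-3 ⊗ 3) ⊕ (0 ⊕ 6))) = 0

Expand innermost to outermost. Recall ⊕ takes the minimum of its arguments and ⊗ takes their sum. Working out the expression (((7 ⊕ 5) ⊗ (3 ⊕ 10)) ⊕ ((-3 ⊗ 3) ⊕ (0 ⊕ 6))) gives 0.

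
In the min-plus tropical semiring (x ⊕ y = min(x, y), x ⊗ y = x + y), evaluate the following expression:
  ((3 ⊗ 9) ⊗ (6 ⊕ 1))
((3 ⊗ 9) ⊗ (6 ⊕ 1)) = 13

Expand innermost to outermost. Recall ⊕ takes the minimum of its arguments and ⊗ takes their sum. Working out the expression ((3 ⊗ 9) ⊗ (6 ⊕ 1)) gives 13.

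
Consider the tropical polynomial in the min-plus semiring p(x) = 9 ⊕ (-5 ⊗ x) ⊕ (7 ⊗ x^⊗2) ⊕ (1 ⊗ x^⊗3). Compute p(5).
p(5) = 0

A tropical monomial a ⊗ x^⊗i evaluates to a + i · x. Evaluating each term at x = 5:
  Term 0 contributes 9 + 0 · 5 = 9
  Term 1 contributes -5 + 1 · 5 = 0
  Term 2 contributes 7 + 2 · 5 = 17
  Term 3 contributes 1 + 3 · 5 = 16
p(5) = ⊕ of these = min[9, 0, 17, 16] = 0.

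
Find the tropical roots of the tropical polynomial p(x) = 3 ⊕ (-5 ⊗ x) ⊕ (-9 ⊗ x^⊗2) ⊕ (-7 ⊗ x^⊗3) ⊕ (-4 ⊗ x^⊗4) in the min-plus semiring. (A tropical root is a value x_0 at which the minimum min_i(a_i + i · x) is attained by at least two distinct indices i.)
Roots: {-3, -2, 4, 8}

Each tropical root is a break point of the lower envelope of the lines y = a_i + i · x (there are 5 lines, with slopes 0, 1, ..., 4). Only the lines that attain the minimum somewhere contribute to roots; other lines are dominated. Here the surviving (envelope) indices are i = 4, i = 3, i = 2, i = 1, i = 0.
Intersections between consecutive envelope lines give the roots: for adjacent envelope indices i < j the intersection is x = (a_i − a_j) / (j − i). Reading off the sorted break points: {-3, -2, 4, 8}.
Verification: at each break x_0, at least two indices attain the minimum of min_i(a_i + i · x_0).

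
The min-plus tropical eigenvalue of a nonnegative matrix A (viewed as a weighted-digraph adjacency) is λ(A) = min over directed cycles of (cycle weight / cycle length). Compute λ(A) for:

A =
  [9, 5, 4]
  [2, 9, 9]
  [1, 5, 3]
λ(A) = 5/2

Enumerate directed cycles and compute their means (weight / length). Sample:
  cycle 0 → 0: weight = 9, length = 1, mean = 9/1 ≈ 9.000
  cycle 1 → 1: weight = 9, length = 1, mean = 9/1 ≈ 9.000
  cycle 2 → 2: weight = 3, length = 1, mean = 3/1 ≈ 3.000
  cycle 0 → 1 → 0: weight = 7, length = 2, mean = 7/2 ≈ 3.500
  cycle 0 → 2 → 0: weight = 5, length = 2, mean = 5/2 ≈ 2.500
  cycle 1 → 0 → 1: weight = 7, length = 2, mean = 7/2 ≈ 3.500
Minimum mean = 2.500, attained e.g. along the cycle 0 → 2 → 0 with weight 5 and length 2. So λ(A) = 5/2 = 5/2.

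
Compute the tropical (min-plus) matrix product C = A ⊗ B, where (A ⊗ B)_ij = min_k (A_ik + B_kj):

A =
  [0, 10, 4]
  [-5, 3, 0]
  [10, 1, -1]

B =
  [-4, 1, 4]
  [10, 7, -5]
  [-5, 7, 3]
A ⊗ B =
  [-4, 1, 4]
  [-9, -4, -2]
  [-6, 6, -4]

Apply the min-plus product entry-by-entry:
  C[0][0] = min over k of (A[0][0] + B[0][0] = 0 + -4 = -4, A[0][1] + B[1][0] = 10 + 10 = 20, A[0][2] + B[2][0] = 4 + -5 = -1) = -4 (attained at k = 0)
  C[0][1] = min over k of (A[0][0] + B[0][1] = 0 + 1 = 1, A[0][1] + B[1][1] = 10 + 7 = 17, A[0][2] + B[2][1] = 4 + 7 = 11) = 1 (attained at k = 0)
  C[0][2] = min over k of (A[0][0] + B[0][2] = 0 + 4 = 4, A[0][1] + B[1][2] = 10 + -5 = 5, A[0][2] + B[2][2] = 4 + 3 = 7) = 4 (attained at k = 0)
  C[1][0] = min over k of (A[1][0] + B[0][0] = -5 + -4 = -9, A[1][1] + B[1][0] = 3 + 10 = 13, A[1][2] + B[2][0] = 0 + -5 = -5) = -9 (attained at k = 0)
  C[1][1] = min over k of (A[1][0] + B[0][1] = -5 + 1 = -4, A[1][1] + B[1][1] = 3 + 7 = 10, A[1][2] + B[2][1] = 0 + 7 = 7) = -4 (attained at k = 0)
  C[1][2] = min over k of (A[1][0] + B[0][2] = -5 + 4 = -1, A[1][1] + B[1][2] = 3 + -5 = -2, A[1][2] + B[2][2] = 0 + 3 = 3) = -2 (attained at k = 1)
  C[2][0] = min over k of (A[2][0] + B[0][0] = 10 + -4 = 6, A[2][1] + B[1][0] = 1 + 10 = 11, A[2][2] + B[2][0] = -1 + -5 = -6) = -6 (attained at k = 2)
  C[2][1] = min over k of (A[2][0] + B[0][1] = 10 + 1 = 11, A[2][1] + B[1][1] = 1 + 7 = 8, A[2][2] + B[2][1] = -1 + 7 = 6) = 6 (attained at k = 2)
  C[2][2] = min over k of (A[2][0] + B[0][2] = 10 + 4 = 14, A[2][1] + B[1][2] = 1 + -5 = -4, A[2][2] + B[2][2] = -1 + 3 = 2) = -4 (attained at k = 1)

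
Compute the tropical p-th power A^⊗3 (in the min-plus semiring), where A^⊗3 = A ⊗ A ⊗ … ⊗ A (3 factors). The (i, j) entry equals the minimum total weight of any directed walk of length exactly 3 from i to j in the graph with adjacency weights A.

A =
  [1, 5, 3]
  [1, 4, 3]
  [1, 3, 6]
A^⊗3 =
  [3, 7, 5]
  [3, 7, 5]
  [3, 7, 5]

Each entry (A^⊗3)_ij equals the minimum over all length-3 walks i = v_0 → v_1 → … → v_3 = j of Σ_t A[v_t][v_{t+1}]. For example, for (i, j) = (0, 2) we minimise over 9 possible intermediate vertex sequences; the minimum is 5, attained along the walk 0 → 0 → 0 → 2.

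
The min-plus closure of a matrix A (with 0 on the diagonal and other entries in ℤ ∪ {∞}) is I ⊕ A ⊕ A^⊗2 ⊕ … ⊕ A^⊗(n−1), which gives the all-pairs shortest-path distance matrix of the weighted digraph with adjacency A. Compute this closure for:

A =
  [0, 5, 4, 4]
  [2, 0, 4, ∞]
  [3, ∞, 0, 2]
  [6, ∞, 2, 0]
Closure =
  [0, 5, 4, 4]
  [2, 0, 4, 6]
  [3, 8, 0, 2]
  [5, 10, 2, 0]

This is the Floyd-Warshall all-pairs shortest-path computation. For each intermediate vertex k = 0, 1, …, 3, update dist[i][j] ← min(dist[i][j], dist[i][k] + dist[k][j]). The final matrix gives, for each (i, j), the minimum total weight of any directed path from i to j (possibly empty when i = j).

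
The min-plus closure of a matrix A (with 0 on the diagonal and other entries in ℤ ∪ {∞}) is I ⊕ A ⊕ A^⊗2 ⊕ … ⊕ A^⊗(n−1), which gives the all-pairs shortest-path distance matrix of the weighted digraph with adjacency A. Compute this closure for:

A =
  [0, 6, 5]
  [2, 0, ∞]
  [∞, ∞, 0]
Closure =
  [0, 6, 5]
  [2, 0, 7]
  [∞, ∞, 0]

This is the Floyd-Warshall all-pairs shortest-path computation. For each intermediate vertex k = 0, 1, …, 2, update dist[i][j] ← min(dist[i][j], dist[i][k] + dist[k][j]). The final matrix gives, for each (i, j), the minimum total weight of any directed path from i to j (possibly empty when i = j).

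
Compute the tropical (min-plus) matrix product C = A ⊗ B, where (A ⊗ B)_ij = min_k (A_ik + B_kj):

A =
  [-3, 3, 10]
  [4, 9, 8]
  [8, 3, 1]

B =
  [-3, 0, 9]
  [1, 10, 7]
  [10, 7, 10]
A ⊗ B =
  [-6, -3, 6]
  [1, 4, 13]
  [4, 8, 10]

Apply the min-plus product entry-by-entry:
  C[0][0] = min over k of (A[0][0] + B[0][0] = -3 + -3 = -6, A[0][1] + B[1][0] = 3 + 1 = 4, A[0][2] + B[2][0] = 10 + 10 = 20) = -6 (attained at k = 0)
  C[0][1] = min over k of (A[0][0] + B[0][1] = -3 + 0 = -3, A[0][1] + B[1][1] = 3 + 10 = 13, A[0][2] + B[2][1] = 10 + 7 = 17) = -3 (attained at k = 0)
  C[0][2] = min over k of (A[0][0] + B[0][2] = -3 + 9 = 6, A[0][1] + B[1][2] = 3 + 7 = 10, A[0][2] + B[2][2] = 10 + 10 = 20) = 6 (attained at k = 0)
  C[1][0] = min over k of (A[1][0] + B[0][0] = 4 + -3 = 1, A[1][1] + B[1][0] = 9 + 1 = 10, A[1][2] + B[2][0] = 8 + 10 = 18) = 1 (attained at k = 0)
  C[1][1] = min over k of (A[1][0] + B[0][1] = 4 + 0 = 4, A[1][1] + B[1][1] = 9 + 10 = 19, A[1][2] + B[2][1] = 8 + 7 = 15) = 4 (attained at k = 0)
  C[1][2] = min over k of (A[1][0] + B[0][2] = 4 + 9 = 13, A[1][1] + B[1][2] = 9 + 7 = 16, A[1][2] + B[2][2] = 8 + 10 = 18) = 13 (attained at k = 0)
  C[2][0] = min over k of (A[2][0] + B[0][0] = 8 + -3 = 5, A[2][1] + B[1][0] = 3 + 1 = 4, A[2][2] + B[2][0] = 1 + 10 = 11) = 4 (attained at k = 1)
  C[2][1] = min over k of (A[2][0] + B[0][1] = 8 + 0 = 8, A[2][1] + B[1][1] = 3 + 10 = 13, A[2][2] + B[2][1] = 1 + 7 = 8) = 8 (attained at k = 0)
  C[2][2] = min over k of (A[2][0] + B[0][2] = 8 + 9 = 17, A[2][1] + B[1][2] = 3 + 7 = 10, A[2][2] + B[2][2] = 1 + 10 = 11) = 10 (attained at k = 1)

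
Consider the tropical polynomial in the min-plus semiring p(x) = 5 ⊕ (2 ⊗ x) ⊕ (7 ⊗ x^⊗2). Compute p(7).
p(7) = 5

A tropical monomial a ⊗ x^⊗i evaluates to a + i · x. Evaluating each term at x = 7:
  Term 0 contributes 5 + 0 · 7 = 5
  Term 1 contributes 2 + 1 · 7 = 9
  Term 2 contributes 7 + 2 · 7 = 21
p(7) = ⊕ of these = min[5, 9, 21] = 5.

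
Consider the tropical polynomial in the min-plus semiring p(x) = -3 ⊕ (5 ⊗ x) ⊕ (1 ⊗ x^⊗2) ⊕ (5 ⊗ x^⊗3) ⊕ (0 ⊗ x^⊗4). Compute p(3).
p(3) = -3

A tropical monomial a ⊗ x^⊗i evaluates to a + i · x. Evaluating each term at x = 3:
  Term 0 contributes -3 + 0 · 3 = -3
  Term 1 contributes 5 + 1 · 3 = 8
  Term 2 contributes 1 + 2 · 3 = 7
  Term 3 contributes 5 + 3 · 3 = 14
  Term 4 contributes 0 + 4 · 3 = 12
p(3) = ⊕ of these = min[-3, 8, 7, 14, 12] = -3.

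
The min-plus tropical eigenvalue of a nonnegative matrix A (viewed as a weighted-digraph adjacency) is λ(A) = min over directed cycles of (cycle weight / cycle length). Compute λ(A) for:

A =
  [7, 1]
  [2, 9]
λ(A) = 3/2

Enumerate directed cycles and compute their means (weight / length). Sample:
  cycle 0 → 0: weight = 7, length = 1, mean = 7/1 ≈ 7.000
  cycle 1 → 1: weight = 9, length = 1, mean = 9/1 ≈ 9.000
  cycle 0 → 1 → 0: weight = 3, length = 2, mean = 3/2 ≈ 1.500
  cycle 1 → 0 → 1: weight = 3, length = 2, mean = 3/2 ≈ 1.500
Minimum mean = 1.500, attained e.g. along the cycle 0 → 1 → 0 with weight 3 and length 2. So λ(A) = 3/2 = 3/2.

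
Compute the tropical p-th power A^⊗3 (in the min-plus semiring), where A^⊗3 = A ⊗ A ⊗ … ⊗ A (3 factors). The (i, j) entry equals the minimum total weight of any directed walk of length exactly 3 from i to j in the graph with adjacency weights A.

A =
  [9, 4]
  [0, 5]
A^⊗3 =
  [9, 8]
  [4, 9]

Each entry (A^⊗3)_ij equals the minimum over all length-3 walks i = v_0 → v_1 → … → v_3 = j of Σ_t A[v_t][v_{t+1}]. For example, for (i, j) = (0, 1) we minimise over 4 possible intermediate vertex sequences; the minimum is 8, attained along the walk 0 → 1 → 0 → 1.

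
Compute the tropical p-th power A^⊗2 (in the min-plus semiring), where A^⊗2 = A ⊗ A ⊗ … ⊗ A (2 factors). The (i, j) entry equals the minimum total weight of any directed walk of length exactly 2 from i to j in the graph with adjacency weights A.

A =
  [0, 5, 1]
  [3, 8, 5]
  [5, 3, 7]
A^⊗2 =
  [0, 4, 1]
  [3, 8, 4]
  [5, 10, 6]

Each entry (A^⊗2)_ij equals the minimum over all length-2 walks i = v_0 → v_1 → … → v_2 = j of Σ_t A[v_t][v_{t+1}]. For example, for (i, j) = (0, 2) we minimise over 3 possible intermediate vertex sequences; the minimum is 1, attained along the walk 0 → 0 → 2.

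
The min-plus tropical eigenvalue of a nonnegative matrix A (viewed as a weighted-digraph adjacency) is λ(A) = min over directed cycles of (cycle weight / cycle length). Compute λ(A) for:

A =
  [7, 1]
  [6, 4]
λ(A) = 7/2

Enumerate directed cycles and compute their means (weight / length). Sample:
  cycle 0 → 0: weight = 7, length = 1, mean = 7/1 ≈ 7.000
  cycle 1 → 1: weight = 4, length = 1, mean = 4/1 ≈ 4.000
  cycle 0 → 1 → 0: weight = 7, length = 2, mean = 7/2 ≈ 3.500
  cycle 1 → 0 → 1: weight = 7, length = 2, mean = 7/2 ≈ 3.500
Minimum mean = 3.500, attained e.g. along the cycle 0 → 1 → 0 with weight 7 and length 2. So λ(A) = 7/2 = 7/2.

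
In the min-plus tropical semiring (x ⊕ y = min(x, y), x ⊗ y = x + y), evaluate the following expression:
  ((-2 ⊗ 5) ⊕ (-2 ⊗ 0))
((-2 ⊗ 5) ⊕ (-2 ⊗ 0)) = -2

Expand innermost to outermost. Recall ⊕ takes the minimum of its arguments and ⊗ takes their sum. Working out the expression ((-2 ⊗ 5) ⊕ (-2 ⊗ 0)) gives -2.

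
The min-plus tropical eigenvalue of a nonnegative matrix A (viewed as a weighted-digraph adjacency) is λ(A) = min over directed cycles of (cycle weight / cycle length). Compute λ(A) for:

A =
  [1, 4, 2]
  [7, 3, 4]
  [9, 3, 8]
λ(A) = 1

Enumerate directed cycles and compute their means (weight / length). Sample:
  cycle 0 → 0: weight = 1, length = 1, mean = 1/1 ≈ 1.000
  cycle 1 → 1: weight = 3, length = 1, mean = 3/1 ≈ 3.000
  cycle 2 → 2: weight = 8, length = 1, mean = 8/1 ≈ 8.000
  cycle 0 → 1 → 0: weight = 11, length = 2, mean = 11/2 ≈ 5.500
  cycle 0 → 2 → 0: weight = 11, length = 2, mean = 11/2 ≈ 5.500
  cycle 1 → 0 → 1: weight = 11, length = 2, mean = 11/2 ≈ 5.500
Minimum mean = 1.000, attained e.g. along the cycle 0 → 0 with weight 1 and length 1. So λ(A) = 1/1 = 1.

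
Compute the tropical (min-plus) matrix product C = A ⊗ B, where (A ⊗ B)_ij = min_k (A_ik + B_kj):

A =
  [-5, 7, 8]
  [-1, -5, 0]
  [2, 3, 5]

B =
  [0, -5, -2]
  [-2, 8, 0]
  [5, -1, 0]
A ⊗ B =
  [-5, -10, -7]
  [-7, -6, -5]
  [1, -3, 0]

Apply the min-plus product entry-by-entry:
  C[0][0] = min over k of (A[0][0] + B[0][0] = -5 + 0 = -5, A[0][1] + B[1][0] = 7 + -2 = 5, A[0][2] + B[2][0] = 8 + 5 = 13) = -5 (attained at k = 0)
  C[0][1] = min over k of (A[0][0] + B[0][1] = -5 + -5 = -10, A[0][1] + B[1][1] = 7 + 8 = 15, A[0][2] + B[2][1] = 8 + -1 = 7) = -10 (attained at k = 0)
  C[0][2] = min over k of (A[0][0] + B[0][2] = -5 + -2 = -7, A[0][1] + B[1][2] = 7 + 0 = 7, A[0][2] + B[2][2] = 8 + 0 = 8) = -7 (attained at k = 0)
  C[1][0] = min over k of (A[1][0] + B[0][0] = -1 + 0 = -1, A[1][1] + B[1][0] = -5 + -2 = -7, A[1][2] + B[2][0] = 0 + 5 = 5) = -7 (attained at k = 1)
  C[1][1] = min over k of (A[1][0] + B[0][1] = -1 + -5 = -6, A[1][1] + B[1][1] = -5 + 8 = 3, A[1][2] + B[2][1] = 0 + -1 = -1) = -6 (attained at k = 0)
  C[1][2] = min over k of (A[1][0] + B[0][2] = -1 + -2 = -3, A[1][1] + B[1][2] = -5 + 0 = -5, A[1][2] + B[2][2] = 0 + 0 = 0) = -5 (attained at k = 1)
  C[2][0] = min over k of (A[2][0] + B[0][0] = 2 + 0 = 2, A[2][1] + B[1][0] = 3 + -2 = 1, A[2][2] + B[2][0] = 5 + 5 = 10) = 1 (attained at k = 1)
  C[2][1] = min over k of (A[2][0] + B[0][1] = 2 + -5 = -3, A[2][1] + B[1][1] = 3 + 8 = 11, A[2][2] + B[2][1] = 5 + -1 = 4) = -3 (attained at k = 0)
  C[2][2] = min over k of (A[2][0] + B[0][2] = 2 + -2 = 0, A[2][1] + B[1][2] = 3 + 0 = 3, A[2][2] + B[2][2] = 5 + 0 = 5) = 0 (attained at k = 0)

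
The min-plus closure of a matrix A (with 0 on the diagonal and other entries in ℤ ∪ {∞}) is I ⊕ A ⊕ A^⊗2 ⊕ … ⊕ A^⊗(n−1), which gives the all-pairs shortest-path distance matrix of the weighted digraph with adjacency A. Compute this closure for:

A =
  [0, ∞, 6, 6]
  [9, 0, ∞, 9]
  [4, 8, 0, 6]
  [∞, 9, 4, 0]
Closure =
  [0, 14, 6, 6]
  [9, 0, 13, 9]
  [4, 8, 0, 6]
  [8, 9, 4, 0]

This is the Floyd-Warshall all-pairs shortest-path computation. For each intermediate vertex k = 0, 1, …, 3, update dist[i][j] ← min(dist[i][j], dist[i][k] + dist[k][j]). The final matrix gives, for each (i, j), the minimum total weight of any directed path from i to j (possibly empty when i = j).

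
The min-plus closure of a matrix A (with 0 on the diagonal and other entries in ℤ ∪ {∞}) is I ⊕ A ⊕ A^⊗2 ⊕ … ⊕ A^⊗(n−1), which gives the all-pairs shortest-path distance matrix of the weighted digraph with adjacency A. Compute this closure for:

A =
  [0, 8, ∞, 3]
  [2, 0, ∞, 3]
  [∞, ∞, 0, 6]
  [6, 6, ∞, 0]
Closure =
  [0, 8, ∞, 3]
  [2, 0, ∞, 3]
  [12, 12, 0, 6]
  [6, 6, ∞, 0]

This is the Floyd-Warshall all-pairs shortest-path computation. For each intermediate vertex k = 0, 1, …, 3, update dist[i][j] ← min(dist[i][j], dist[i][k] + dist[k][j]). The final matrix gives, for each (i, j), the minimum total weight of any directed path from i to j (possibly empty when i = j).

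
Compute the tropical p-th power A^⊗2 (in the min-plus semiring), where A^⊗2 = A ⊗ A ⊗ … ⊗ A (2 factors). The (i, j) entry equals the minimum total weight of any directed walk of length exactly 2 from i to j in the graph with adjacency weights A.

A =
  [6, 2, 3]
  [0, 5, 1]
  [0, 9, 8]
A^⊗2 =
  [2, 7, 3]
  [1, 2, 3]
  [6, 2, 3]

Each entry (A^⊗2)_ij equals the minimum over all length-2 walks i = v_0 → v_1 → … → v_2 = j of Σ_t A[v_t][v_{t+1}]. For example, for (i, j) = (0, 2) we minimise over 3 possible intermediate vertex sequences; the minimum is 3, attained along the walk 0 → 1 → 2.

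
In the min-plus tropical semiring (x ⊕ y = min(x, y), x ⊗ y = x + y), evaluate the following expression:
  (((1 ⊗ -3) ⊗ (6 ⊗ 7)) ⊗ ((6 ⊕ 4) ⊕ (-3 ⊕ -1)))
(((1 ⊗ -3) ⊗ (6 ⊗ 7)) ⊗ ((6 ⊕ 4) ⊕ (-3 ⊕ -1))) = 8

Expand innermost to outermost. Recall ⊕ takes the minimum of its arguments and ⊗ takes their sum. Working out the expression (((1 ⊗ -3) ⊗ (6 ⊗ 7)) ⊗ ((6 ⊕ 4) ⊕ (-3 ⊕ -1))) gives 8.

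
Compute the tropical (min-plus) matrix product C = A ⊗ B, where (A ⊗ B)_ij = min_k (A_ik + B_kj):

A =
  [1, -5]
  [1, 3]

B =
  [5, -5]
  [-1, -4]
A ⊗ B =
  [-6, -9]
  [2, -4]

Apply the min-plus product entry-by-entry:
  C[0][0] = min over k of (A[0][0] + B[0][0] = 1 + 5 = 6, A[0][1] + B[1][0] = -5 + -1 = -6) = -6 (attained at k = 1)
  C[0][1] = min over k of (A[0][0] + B[0][1] = 1 + -5 = -4, A[0][1] + B[1][1] = -5 + -4 = -9) = -9 (attained at k = 1)
  C[1][0] = min over k of (A[1][0] + B[0][0] = 1 + 5 = 6, A[1][1] + B[1][0] = 3 + -1 = 2) = 2 (attained at k = 1)
  C[1][1] = min over k of (A[1][0] + B[0][1] = 1 + -5 = -4, A[1][1] + B[1][1] = 3 + -4 = -1) = -4 (attained at k = 0)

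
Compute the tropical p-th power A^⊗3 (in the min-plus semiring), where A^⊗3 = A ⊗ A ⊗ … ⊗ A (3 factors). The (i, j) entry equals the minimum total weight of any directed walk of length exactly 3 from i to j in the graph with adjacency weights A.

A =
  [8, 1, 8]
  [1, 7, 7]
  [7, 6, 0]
A^⊗3 =
  [9, 3, 8]
  [3, 9, 7]
  [7, 6, 0]

Each entry (A^⊗3)_ij equals the minimum over all length-3 walks i = v_0 → v_1 → … → v_3 = j of Σ_t A[v_t][v_{t+1}]. For example, for (i, j) = (0, 2) we minimise over 9 possible intermediate vertex sequences; the minimum is 8, attained along the walk 0 → 1 → 2 → 2.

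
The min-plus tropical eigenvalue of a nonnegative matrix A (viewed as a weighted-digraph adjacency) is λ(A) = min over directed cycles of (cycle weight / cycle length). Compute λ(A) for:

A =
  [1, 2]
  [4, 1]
λ(A) = 1

Enumerate directed cycles and compute their means (weight / length). Sample:
  cycle 0 → 0: weight = 1, length = 1, mean = 1/1 ≈ 1.000
  cycle 1 → 1: weight = 1, length = 1, mean = 1/1 ≈ 1.000
  cycle 0 → 1 → 0: weight = 6, length = 2, mean = 6/2 ≈ 3.000
  cycle 1 → 0 → 1: weight = 6, length = 2, mean = 6/2 ≈ 3.000
Minimum mean = 1.000, attained e.g. along the cycle 0 → 0 with weight 1 and length 1. So λ(A) = 1/1 = 1.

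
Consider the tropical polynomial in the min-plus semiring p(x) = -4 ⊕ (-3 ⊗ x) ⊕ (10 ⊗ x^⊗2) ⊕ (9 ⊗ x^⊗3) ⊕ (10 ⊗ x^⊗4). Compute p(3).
p(3) = -4

A tropical monomial a ⊗ x^⊗i evaluates to a + i · x. Evaluating each term at x = 3:
  Term 0 contributes -4 + 0 · 3 = -4
  Term 1 contributes -3 + 1 · 3 = 0
  Term 2 contributes 10 + 2 · 3 = 16
  Term 3 contributes 9 + 3 · 3 = 18
  Term 4 contributes 10 + 4 · 3 = 22
p(3) = ⊕ of these = min[-4, 0, 16, 18, 22] = -4.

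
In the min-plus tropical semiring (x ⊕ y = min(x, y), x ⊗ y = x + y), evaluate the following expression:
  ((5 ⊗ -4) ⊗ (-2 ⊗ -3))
((5 ⊗ -4) ⊗ (-2 ⊗ -3)) = -4

Expand innermost to outermost. Recall ⊕ takes the minimum of its arguments and ⊗ takes their sum. Working out the expression ((5 ⊗ -4) ⊗ (-2 ⊗ -3)) gives -4.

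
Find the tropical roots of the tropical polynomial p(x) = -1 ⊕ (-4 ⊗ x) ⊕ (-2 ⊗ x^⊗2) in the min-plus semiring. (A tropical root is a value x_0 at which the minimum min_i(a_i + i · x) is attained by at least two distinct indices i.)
Roots: {-2, 3}

Each tropical root is a break point of the lower envelope of the lines y = a_i + i · x (there are 3 lines, with slopes 0, 1, ..., 2). Only the lines that attain the minimum somewhere contribute to roots; other lines are dominated. Here the surviving (envelope) indices are i = 2, i = 1, i = 0.
Intersections between consecutive envelope lines give the roots: for adjacent envelope indices i < j the intersection is x = (a_i − a_j) / (j − i). Reading off the sorted break points: {-2, 3}.
Verification: at each break x_0, at least two indices attain the minimum of min_i(a_i + i · x_0).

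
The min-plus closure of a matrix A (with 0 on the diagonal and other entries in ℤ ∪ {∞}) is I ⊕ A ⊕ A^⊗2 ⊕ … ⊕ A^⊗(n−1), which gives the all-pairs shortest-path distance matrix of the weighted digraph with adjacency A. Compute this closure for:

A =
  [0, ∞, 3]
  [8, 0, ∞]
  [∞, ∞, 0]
Closure =
  [0, ∞, 3]
  [8, 0, 11]
  [∞, ∞, 0]

This is the Floyd-Warshall all-pairs shortest-path computation. For each intermediate vertex k = 0, 1, …, 2, update dist[i][j] ← min(dist[i][j], dist[i][k] + dist[k][j]). The final matrix gives, for each (i, j), the minimum total weight of any directed path from i to j (possibly empty when i = j).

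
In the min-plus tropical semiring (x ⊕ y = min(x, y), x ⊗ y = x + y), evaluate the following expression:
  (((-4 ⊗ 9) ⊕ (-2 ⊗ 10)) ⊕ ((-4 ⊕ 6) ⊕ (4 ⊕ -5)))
(((-4 ⊗ 9) ⊕ (-2 ⊗ 10)) ⊕ ((-4 ⊕ 6) ⊕ (4 ⊕ -5))) = -5

Expand innermost to outermost. Recall ⊕ takes the minimum of its arguments and ⊗ takes their sum. Working out the expression (((-4 ⊗ 9) ⊕ (-2 ⊗ 10)) ⊕ ((-4 ⊕ 6) ⊕ (4 ⊕ -5))) gives -5.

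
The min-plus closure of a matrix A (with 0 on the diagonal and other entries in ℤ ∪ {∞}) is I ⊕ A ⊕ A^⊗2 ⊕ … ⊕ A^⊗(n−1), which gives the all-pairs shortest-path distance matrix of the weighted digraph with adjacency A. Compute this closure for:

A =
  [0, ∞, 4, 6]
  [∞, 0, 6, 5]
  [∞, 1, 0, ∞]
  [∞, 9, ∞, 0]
Closure =
  [0, 5, 4, 6]
  [∞, 0, 6, 5]
  [∞, 1, 0, 6]
  [∞, 9, 15, 0]

This is the Floyd-Warshall all-pairs shortest-path computation. For each intermediate vertex k = 0, 1, …, 3, update dist[i][j] ← min(dist[i][j], dist[i][k] + dist[k][j]). The final matrix gives, for each (i, j), the minimum total weight of any directed path from i to j (possibly empty when i = j).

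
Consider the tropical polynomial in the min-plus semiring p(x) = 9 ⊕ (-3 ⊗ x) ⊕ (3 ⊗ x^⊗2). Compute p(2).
p(2) = -1

A tropical monomial a ⊗ x^⊗i evaluates to a + i · x. Evaluating each term at x = 2:
  Term 0 contributes 9 + 0 · 2 = 9
  Term 1 contributes -3 + 1 · 2 = -1
  Term 2 contributes 3 + 2 · 2 = 7
p(2) = ⊕ of these = min[9, -1, 7] = -1.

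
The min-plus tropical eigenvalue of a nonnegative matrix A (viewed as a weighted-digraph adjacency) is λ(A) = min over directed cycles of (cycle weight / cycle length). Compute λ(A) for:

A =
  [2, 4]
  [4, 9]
λ(A) = 2

Enumerate directed cycles and compute their means (weight / length). Sample:
  cycle 0 → 0: weight = 2, length = 1, mean = 2/1 ≈ 2.000
  cycle 1 → 1: weight = 9, length = 1, mean = 9/1 ≈ 9.000
  cycle 0 → 1 → 0: weight = 8, length = 2, mean = 8/2 ≈ 4.000
  cycle 1 → 0 → 1: weight = 8, length = 2, mean = 8/2 ≈ 4.000
Minimum mean = 2.000, attained e.g. along the cycle 0 → 0 with weight 2 and length 1. So λ(A) = 2/1 = 2.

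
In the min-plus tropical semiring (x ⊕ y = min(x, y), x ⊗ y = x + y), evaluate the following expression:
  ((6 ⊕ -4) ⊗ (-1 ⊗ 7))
((6 ⊕ -4) ⊗ (-1 ⊗ 7)) = 2

Expand innermost to outermost. Recall ⊕ takes the minimum of its arguments and ⊗ takes their sum. Working out the expression ((6 ⊕ -4) ⊗ (-1 ⊗ 7)) gives 2.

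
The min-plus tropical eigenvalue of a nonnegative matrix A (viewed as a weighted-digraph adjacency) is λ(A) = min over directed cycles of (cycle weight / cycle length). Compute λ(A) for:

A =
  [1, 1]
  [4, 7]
λ(A) = 1

Enumerate directed cycles and compute their means (weight / length). Sample:
  cycle 0 → 0: weight = 1, length = 1, mean = 1/1 ≈ 1.000
  cycle 1 → 1: weight = 7, length = 1, mean = 7/1 ≈ 7.000
  cycle 0 → 1 → 0: weight = 5, length = 2, mean = 5/2 ≈ 2.500
  cycle 1 → 0 → 1: weight = 5, length = 2, mean = 5/2 ≈ 2.500
Minimum mean = 1.000, attained e.g. along the cycle 0 → 0 with weight 1 and length 1. So λ(A) = 1/1 = 1.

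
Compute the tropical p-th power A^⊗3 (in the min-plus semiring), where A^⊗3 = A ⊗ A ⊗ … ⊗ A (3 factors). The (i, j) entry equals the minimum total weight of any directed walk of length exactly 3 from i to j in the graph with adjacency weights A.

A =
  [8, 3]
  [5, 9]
A^⊗3 =
  [16, 11]
  [13, 16]

Each entry (A^⊗3)_ij equals the minimum over all length-3 walks i = v_0 → v_1 → … → v_3 = j of Σ_t A[v_t][v_{t+1}]. For example, for (i, j) = (0, 1) we minimise over 4 possible intermediate vertex sequences; the minimum is 11, attained along the walk 0 → 1 → 0 → 1.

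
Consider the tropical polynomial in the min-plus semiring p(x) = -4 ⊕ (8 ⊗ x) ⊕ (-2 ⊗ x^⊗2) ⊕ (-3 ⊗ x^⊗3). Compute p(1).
p(1) = -4

A tropical monomial a ⊗ x^⊗i evaluates to a + i · x. Evaluating each term at x = 1:
  Term 0 contributes -4 + 0 · 1 = -4
  Term 1 contributes 8 + 1 · 1 = 9
  Term 2 contributes -2 + 2 · 1 = 0
  Term 3 contributes -3 + 3 · 1 = 0
p(1) = ⊕ of these = min[-4, 9, 0, 0] = -4.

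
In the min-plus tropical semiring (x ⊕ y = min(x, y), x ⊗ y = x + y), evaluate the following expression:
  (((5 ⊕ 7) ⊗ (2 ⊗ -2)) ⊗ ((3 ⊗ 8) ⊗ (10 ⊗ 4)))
(((5 ⊕ 7) ⊗ (2 ⊗ -2)) ⊗ ((3 ⊗ 8) ⊗ (10 ⊗ 4))) = 30

Expand innermost to outermost. Recall ⊕ takes the minimum of its arguments and ⊗ takes their sum. Working out the expression (((5 ⊕ 7) ⊗ (2 ⊗ -2)) ⊗ ((3 ⊗ 8) ⊗ (10 ⊗ 4))) gives 30.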